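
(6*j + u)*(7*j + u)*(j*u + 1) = 42*j^3*u + 13*j^2*u^2 + 42*j^2 + j*u^3 + 13*j*u + u^2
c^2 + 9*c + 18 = (c + 3)*(c + 6)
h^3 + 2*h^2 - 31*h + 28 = (h - 4)*(h - 1)*(h + 7)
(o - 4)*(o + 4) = o^2 - 16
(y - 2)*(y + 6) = y^2 + 4*y - 12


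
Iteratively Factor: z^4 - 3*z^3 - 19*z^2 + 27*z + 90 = (z + 2)*(z^3 - 5*z^2 - 9*z + 45) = (z + 2)*(z + 3)*(z^2 - 8*z + 15) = (z - 5)*(z + 2)*(z + 3)*(z - 3)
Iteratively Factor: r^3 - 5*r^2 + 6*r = (r - 3)*(r^2 - 2*r) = (r - 3)*(r - 2)*(r)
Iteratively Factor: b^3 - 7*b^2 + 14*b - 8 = (b - 1)*(b^2 - 6*b + 8) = (b - 4)*(b - 1)*(b - 2)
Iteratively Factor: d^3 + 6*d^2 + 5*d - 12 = (d + 3)*(d^2 + 3*d - 4) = (d - 1)*(d + 3)*(d + 4)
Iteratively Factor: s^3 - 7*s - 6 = (s - 3)*(s^2 + 3*s + 2) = (s - 3)*(s + 1)*(s + 2)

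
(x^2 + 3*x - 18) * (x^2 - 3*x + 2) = x^4 - 25*x^2 + 60*x - 36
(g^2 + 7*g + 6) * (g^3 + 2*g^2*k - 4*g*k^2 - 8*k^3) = g^5 + 2*g^4*k + 7*g^4 - 4*g^3*k^2 + 14*g^3*k + 6*g^3 - 8*g^2*k^3 - 28*g^2*k^2 + 12*g^2*k - 56*g*k^3 - 24*g*k^2 - 48*k^3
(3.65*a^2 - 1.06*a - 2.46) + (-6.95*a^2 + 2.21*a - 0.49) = -3.3*a^2 + 1.15*a - 2.95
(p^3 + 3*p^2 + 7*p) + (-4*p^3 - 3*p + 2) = -3*p^3 + 3*p^2 + 4*p + 2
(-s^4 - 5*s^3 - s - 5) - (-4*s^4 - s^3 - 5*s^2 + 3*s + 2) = 3*s^4 - 4*s^3 + 5*s^2 - 4*s - 7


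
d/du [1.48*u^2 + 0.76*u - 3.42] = 2.96*u + 0.76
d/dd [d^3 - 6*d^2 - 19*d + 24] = 3*d^2 - 12*d - 19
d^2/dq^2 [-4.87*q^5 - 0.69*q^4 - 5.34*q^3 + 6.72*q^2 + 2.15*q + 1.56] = -97.4*q^3 - 8.28*q^2 - 32.04*q + 13.44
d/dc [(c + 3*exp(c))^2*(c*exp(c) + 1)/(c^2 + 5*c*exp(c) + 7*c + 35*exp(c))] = (c + 3*exp(c))*(-(c + 3*exp(c))*(c*exp(c) + 1)*(5*c*exp(c) + 2*c + 40*exp(c) + 7) + ((c + 1)*(c + 3*exp(c))*exp(c) + 2*(c*exp(c) + 1)*(3*exp(c) + 1))*(c^2 + 5*c*exp(c) + 7*c + 35*exp(c)))/(c^2 + 5*c*exp(c) + 7*c + 35*exp(c))^2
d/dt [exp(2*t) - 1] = 2*exp(2*t)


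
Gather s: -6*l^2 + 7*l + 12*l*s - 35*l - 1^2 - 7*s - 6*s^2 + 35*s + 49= -6*l^2 - 28*l - 6*s^2 + s*(12*l + 28) + 48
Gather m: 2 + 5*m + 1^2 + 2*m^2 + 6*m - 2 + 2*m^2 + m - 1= 4*m^2 + 12*m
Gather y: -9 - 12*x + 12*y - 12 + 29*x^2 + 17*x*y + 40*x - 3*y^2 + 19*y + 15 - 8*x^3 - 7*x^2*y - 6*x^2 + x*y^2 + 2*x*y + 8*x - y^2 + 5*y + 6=-8*x^3 + 23*x^2 + 36*x + y^2*(x - 4) + y*(-7*x^2 + 19*x + 36)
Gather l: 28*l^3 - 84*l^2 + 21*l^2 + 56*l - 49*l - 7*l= 28*l^3 - 63*l^2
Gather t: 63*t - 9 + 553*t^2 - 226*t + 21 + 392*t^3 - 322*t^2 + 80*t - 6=392*t^3 + 231*t^2 - 83*t + 6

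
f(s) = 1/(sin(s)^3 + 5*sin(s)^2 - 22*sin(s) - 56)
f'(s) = (-3*sin(s)^2*cos(s) - 10*sin(s)*cos(s) + 22*cos(s))/(sin(s)^3 + 5*sin(s)^2 - 22*sin(s) - 56)^2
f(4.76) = -0.03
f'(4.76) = 0.00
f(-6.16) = -0.02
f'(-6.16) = 0.01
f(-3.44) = -0.02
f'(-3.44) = -0.00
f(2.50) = -0.01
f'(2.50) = -0.00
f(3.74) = -0.02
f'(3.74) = -0.01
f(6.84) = -0.02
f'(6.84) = 0.00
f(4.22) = -0.03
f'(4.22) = -0.01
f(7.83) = -0.01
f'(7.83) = 0.00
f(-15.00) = -0.03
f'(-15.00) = -0.01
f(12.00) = -0.02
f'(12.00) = 0.01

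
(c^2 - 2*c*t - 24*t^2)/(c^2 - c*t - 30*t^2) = (c + 4*t)/(c + 5*t)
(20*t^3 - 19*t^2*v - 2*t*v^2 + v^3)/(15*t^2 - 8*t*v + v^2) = (4*t^2 - 3*t*v - v^2)/(3*t - v)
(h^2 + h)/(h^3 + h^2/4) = 4*(h + 1)/(h*(4*h + 1))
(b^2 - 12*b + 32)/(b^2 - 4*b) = (b - 8)/b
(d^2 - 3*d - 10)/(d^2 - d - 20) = (d + 2)/(d + 4)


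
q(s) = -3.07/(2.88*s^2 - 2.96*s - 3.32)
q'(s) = -3.07*(2.96 - 5.76*s)/(2.88*s^2 - 2.96*s - 3.32)^2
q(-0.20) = 1.17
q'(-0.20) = -1.85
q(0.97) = 0.88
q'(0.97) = 0.67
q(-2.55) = -0.13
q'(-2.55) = -0.10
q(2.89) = -0.25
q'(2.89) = 0.28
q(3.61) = -0.13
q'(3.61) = 0.10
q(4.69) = -0.07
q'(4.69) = 0.03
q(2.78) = -0.29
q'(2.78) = 0.35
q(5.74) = -0.04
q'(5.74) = 0.02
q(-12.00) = -0.01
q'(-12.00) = -0.00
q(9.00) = -0.02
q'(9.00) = 0.00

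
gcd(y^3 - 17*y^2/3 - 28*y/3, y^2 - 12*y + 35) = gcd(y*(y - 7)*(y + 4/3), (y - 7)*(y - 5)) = y - 7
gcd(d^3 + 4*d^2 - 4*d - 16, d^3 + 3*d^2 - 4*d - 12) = d^2 - 4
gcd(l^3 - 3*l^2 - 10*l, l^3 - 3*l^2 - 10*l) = l^3 - 3*l^2 - 10*l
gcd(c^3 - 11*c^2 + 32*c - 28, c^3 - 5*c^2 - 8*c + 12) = 1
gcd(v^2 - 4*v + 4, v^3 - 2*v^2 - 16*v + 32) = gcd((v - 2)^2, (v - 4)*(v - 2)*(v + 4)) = v - 2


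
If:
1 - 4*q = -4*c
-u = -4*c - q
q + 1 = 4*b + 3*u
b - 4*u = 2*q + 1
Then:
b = 23/51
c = -19/204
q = 8/51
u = -11/51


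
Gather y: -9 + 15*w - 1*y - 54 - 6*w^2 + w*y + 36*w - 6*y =-6*w^2 + 51*w + y*(w - 7) - 63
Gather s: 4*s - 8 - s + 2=3*s - 6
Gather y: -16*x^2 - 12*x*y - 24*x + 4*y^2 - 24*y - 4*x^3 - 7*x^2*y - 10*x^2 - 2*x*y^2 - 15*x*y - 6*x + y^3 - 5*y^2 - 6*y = -4*x^3 - 26*x^2 - 30*x + y^3 + y^2*(-2*x - 1) + y*(-7*x^2 - 27*x - 30)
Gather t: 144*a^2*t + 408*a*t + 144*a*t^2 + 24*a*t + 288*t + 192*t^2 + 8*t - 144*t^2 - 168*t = t^2*(144*a + 48) + t*(144*a^2 + 432*a + 128)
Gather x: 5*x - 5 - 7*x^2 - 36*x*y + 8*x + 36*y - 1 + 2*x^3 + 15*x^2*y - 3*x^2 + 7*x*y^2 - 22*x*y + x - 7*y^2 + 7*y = 2*x^3 + x^2*(15*y - 10) + x*(7*y^2 - 58*y + 14) - 7*y^2 + 43*y - 6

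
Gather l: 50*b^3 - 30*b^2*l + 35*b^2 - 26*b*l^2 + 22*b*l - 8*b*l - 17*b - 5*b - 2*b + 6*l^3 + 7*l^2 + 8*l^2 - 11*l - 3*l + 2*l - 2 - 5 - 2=50*b^3 + 35*b^2 - 24*b + 6*l^3 + l^2*(15 - 26*b) + l*(-30*b^2 + 14*b - 12) - 9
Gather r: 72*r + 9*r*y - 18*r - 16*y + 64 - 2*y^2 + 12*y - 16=r*(9*y + 54) - 2*y^2 - 4*y + 48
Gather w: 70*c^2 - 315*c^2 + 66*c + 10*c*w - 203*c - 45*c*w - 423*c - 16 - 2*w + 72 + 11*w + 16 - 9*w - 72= -245*c^2 - 35*c*w - 560*c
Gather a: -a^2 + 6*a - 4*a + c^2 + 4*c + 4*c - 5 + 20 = -a^2 + 2*a + c^2 + 8*c + 15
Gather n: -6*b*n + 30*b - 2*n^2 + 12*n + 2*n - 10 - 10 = 30*b - 2*n^2 + n*(14 - 6*b) - 20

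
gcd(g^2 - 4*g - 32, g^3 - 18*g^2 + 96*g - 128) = g - 8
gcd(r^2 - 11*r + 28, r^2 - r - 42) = r - 7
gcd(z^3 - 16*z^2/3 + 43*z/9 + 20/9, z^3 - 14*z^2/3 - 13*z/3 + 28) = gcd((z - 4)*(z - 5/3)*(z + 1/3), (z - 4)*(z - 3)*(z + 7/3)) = z - 4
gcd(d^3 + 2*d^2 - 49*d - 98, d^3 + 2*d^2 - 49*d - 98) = d^3 + 2*d^2 - 49*d - 98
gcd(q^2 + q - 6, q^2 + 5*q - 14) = q - 2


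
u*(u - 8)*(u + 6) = u^3 - 2*u^2 - 48*u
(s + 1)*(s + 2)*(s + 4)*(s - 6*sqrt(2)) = s^4 - 6*sqrt(2)*s^3 + 7*s^3 - 42*sqrt(2)*s^2 + 14*s^2 - 84*sqrt(2)*s + 8*s - 48*sqrt(2)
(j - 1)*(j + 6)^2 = j^3 + 11*j^2 + 24*j - 36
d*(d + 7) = d^2 + 7*d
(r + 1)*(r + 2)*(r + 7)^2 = r^4 + 17*r^3 + 93*r^2 + 175*r + 98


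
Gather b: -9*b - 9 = -9*b - 9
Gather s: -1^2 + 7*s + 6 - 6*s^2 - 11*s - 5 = -6*s^2 - 4*s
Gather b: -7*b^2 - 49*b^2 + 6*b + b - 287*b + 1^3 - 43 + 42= -56*b^2 - 280*b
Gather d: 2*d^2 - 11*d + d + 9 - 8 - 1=2*d^2 - 10*d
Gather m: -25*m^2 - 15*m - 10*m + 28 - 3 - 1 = -25*m^2 - 25*m + 24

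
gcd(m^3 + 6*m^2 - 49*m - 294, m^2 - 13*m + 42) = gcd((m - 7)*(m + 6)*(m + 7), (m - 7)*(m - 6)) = m - 7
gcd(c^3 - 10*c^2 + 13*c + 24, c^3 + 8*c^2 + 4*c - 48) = 1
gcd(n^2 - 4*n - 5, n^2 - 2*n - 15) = n - 5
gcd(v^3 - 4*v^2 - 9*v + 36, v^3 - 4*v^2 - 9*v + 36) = v^3 - 4*v^2 - 9*v + 36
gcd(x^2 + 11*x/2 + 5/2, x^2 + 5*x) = x + 5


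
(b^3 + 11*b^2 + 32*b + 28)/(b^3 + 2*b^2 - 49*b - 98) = (b + 2)/(b - 7)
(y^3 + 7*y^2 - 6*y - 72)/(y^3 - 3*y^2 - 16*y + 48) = (y + 6)/(y - 4)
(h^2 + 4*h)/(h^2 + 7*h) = (h + 4)/(h + 7)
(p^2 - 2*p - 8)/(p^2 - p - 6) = (p - 4)/(p - 3)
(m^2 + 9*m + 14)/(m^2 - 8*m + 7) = (m^2 + 9*m + 14)/(m^2 - 8*m + 7)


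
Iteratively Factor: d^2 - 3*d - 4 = (d - 4)*(d + 1)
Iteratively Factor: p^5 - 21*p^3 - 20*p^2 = (p)*(p^4 - 21*p^2 - 20*p) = p*(p + 4)*(p^3 - 4*p^2 - 5*p) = p*(p + 1)*(p + 4)*(p^2 - 5*p) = p^2*(p + 1)*(p + 4)*(p - 5)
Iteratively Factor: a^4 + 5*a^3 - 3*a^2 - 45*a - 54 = (a + 3)*(a^3 + 2*a^2 - 9*a - 18) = (a - 3)*(a + 3)*(a^2 + 5*a + 6) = (a - 3)*(a + 2)*(a + 3)*(a + 3)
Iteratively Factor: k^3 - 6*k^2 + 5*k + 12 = (k - 3)*(k^2 - 3*k - 4) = (k - 4)*(k - 3)*(k + 1)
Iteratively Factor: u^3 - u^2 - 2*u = (u)*(u^2 - u - 2) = u*(u + 1)*(u - 2)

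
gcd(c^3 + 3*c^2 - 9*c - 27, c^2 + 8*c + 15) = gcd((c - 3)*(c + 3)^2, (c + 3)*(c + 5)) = c + 3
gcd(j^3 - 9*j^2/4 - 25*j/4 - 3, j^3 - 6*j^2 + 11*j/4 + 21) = j - 4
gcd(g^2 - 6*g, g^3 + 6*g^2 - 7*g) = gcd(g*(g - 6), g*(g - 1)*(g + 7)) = g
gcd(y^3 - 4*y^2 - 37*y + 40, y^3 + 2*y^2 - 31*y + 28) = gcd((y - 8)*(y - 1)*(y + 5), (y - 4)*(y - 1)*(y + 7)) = y - 1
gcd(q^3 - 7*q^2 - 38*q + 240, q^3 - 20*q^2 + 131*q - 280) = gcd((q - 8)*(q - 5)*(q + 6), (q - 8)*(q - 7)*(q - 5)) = q^2 - 13*q + 40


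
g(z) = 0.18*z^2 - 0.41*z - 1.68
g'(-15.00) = -5.81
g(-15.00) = 44.97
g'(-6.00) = -2.57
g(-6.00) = 7.26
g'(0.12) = -0.37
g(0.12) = -1.73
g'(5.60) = 1.61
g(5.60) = 1.67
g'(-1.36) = -0.90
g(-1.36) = -0.79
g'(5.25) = 1.48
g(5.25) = 1.13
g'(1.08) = -0.02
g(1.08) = -1.91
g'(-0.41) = -0.56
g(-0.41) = -1.48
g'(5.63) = 1.62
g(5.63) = 1.72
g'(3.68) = 0.91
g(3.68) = -0.75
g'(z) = 0.36*z - 0.41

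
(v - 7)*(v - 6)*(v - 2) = v^3 - 15*v^2 + 68*v - 84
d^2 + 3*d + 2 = (d + 1)*(d + 2)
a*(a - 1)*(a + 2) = a^3 + a^2 - 2*a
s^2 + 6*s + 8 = (s + 2)*(s + 4)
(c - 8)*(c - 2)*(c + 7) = c^3 - 3*c^2 - 54*c + 112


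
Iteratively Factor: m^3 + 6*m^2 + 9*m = (m + 3)*(m^2 + 3*m) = (m + 3)^2*(m)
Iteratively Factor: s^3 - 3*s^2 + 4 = (s + 1)*(s^2 - 4*s + 4) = (s - 2)*(s + 1)*(s - 2)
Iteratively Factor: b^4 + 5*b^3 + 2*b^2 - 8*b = (b + 2)*(b^3 + 3*b^2 - 4*b) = (b - 1)*(b + 2)*(b^2 + 4*b) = (b - 1)*(b + 2)*(b + 4)*(b)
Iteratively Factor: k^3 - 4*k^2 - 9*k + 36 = (k - 3)*(k^2 - k - 12) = (k - 3)*(k + 3)*(k - 4)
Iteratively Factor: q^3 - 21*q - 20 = (q - 5)*(q^2 + 5*q + 4) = (q - 5)*(q + 1)*(q + 4)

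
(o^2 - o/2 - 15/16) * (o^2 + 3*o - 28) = o^4 + 5*o^3/2 - 487*o^2/16 + 179*o/16 + 105/4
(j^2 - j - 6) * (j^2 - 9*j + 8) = j^4 - 10*j^3 + 11*j^2 + 46*j - 48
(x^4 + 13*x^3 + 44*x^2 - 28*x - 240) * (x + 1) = x^5 + 14*x^4 + 57*x^3 + 16*x^2 - 268*x - 240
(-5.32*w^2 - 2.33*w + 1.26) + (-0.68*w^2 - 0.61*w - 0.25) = -6.0*w^2 - 2.94*w + 1.01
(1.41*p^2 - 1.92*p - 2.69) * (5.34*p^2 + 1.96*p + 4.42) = 7.5294*p^4 - 7.4892*p^3 - 11.8956*p^2 - 13.7588*p - 11.8898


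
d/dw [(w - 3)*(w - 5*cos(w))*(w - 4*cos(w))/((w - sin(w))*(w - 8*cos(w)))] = ((3 - w)*(w - sin(w))*(w - 5*cos(w))*(w - 4*cos(w))*(8*sin(w) + 1) + (w - 3)*(w - 8*cos(w))*(w - 5*cos(w))*(w - 4*cos(w))*(cos(w) - 1) + (w - sin(w))*(w - 8*cos(w))*((w - 3)*(w - 5*cos(w))*(4*sin(w) + 1) + (w - 3)*(w - 4*cos(w))*(5*sin(w) + 1) + (w - 5*cos(w))*(w - 4*cos(w))))/((w - sin(w))^2*(w - 8*cos(w))^2)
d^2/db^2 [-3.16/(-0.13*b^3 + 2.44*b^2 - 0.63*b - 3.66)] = ((15.4208 - 2.4648*b)*(0.13*b^3 - 2.44*b^2 + 0.63*b + 3.66) + 3.16*(0.39*b^2 - 4.88*b + 0.63)*(0.78*b^2 - 9.76*b + 1.26))/(0.13*b^3 - 2.44*b^2 + 0.63*b + 3.66)^3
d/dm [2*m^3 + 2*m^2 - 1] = 2*m*(3*m + 2)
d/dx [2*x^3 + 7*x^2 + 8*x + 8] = 6*x^2 + 14*x + 8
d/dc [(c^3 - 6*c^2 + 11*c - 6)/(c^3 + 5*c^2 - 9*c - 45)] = (11*c^2 + 26*c - 61)/(c^4 + 16*c^3 + 94*c^2 + 240*c + 225)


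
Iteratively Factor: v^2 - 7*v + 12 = (v - 4)*(v - 3)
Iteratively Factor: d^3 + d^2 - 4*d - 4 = (d + 1)*(d^2 - 4) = (d + 1)*(d + 2)*(d - 2)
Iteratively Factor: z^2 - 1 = (z + 1)*(z - 1)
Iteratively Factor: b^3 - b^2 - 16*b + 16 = (b - 4)*(b^2 + 3*b - 4) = (b - 4)*(b - 1)*(b + 4)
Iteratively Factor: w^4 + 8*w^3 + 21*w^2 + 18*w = (w + 3)*(w^3 + 5*w^2 + 6*w) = (w + 3)^2*(w^2 + 2*w) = w*(w + 3)^2*(w + 2)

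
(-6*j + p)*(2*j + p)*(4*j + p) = -48*j^3 - 28*j^2*p + p^3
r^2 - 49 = (r - 7)*(r + 7)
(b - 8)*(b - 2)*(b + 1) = b^3 - 9*b^2 + 6*b + 16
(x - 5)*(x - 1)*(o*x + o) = o*x^3 - 5*o*x^2 - o*x + 5*o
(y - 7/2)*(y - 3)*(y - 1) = y^3 - 15*y^2/2 + 17*y - 21/2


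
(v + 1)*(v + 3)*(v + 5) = v^3 + 9*v^2 + 23*v + 15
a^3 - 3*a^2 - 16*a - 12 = (a - 6)*(a + 1)*(a + 2)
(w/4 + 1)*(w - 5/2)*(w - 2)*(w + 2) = w^4/4 + 3*w^3/8 - 7*w^2/2 - 3*w/2 + 10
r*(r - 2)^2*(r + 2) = r^4 - 2*r^3 - 4*r^2 + 8*r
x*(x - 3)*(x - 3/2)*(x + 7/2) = x^4 - x^3 - 45*x^2/4 + 63*x/4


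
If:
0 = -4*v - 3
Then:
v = -3/4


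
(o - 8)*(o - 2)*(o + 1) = o^3 - 9*o^2 + 6*o + 16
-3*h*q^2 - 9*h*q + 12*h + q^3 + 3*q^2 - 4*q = (-3*h + q)*(q - 1)*(q + 4)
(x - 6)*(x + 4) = x^2 - 2*x - 24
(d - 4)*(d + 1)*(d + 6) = d^3 + 3*d^2 - 22*d - 24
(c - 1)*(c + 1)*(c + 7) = c^3 + 7*c^2 - c - 7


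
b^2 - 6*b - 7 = (b - 7)*(b + 1)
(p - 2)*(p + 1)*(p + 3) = p^3 + 2*p^2 - 5*p - 6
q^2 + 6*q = q*(q + 6)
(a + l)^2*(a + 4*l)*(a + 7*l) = a^4 + 13*a^3*l + 51*a^2*l^2 + 67*a*l^3 + 28*l^4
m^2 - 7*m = m*(m - 7)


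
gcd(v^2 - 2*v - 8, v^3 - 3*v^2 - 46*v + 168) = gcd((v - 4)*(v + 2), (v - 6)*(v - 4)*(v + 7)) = v - 4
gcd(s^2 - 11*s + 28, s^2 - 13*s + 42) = s - 7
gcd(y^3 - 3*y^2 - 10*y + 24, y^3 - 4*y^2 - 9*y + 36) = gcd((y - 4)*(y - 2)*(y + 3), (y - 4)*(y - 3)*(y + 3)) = y^2 - y - 12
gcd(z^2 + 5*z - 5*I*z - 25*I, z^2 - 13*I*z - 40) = z - 5*I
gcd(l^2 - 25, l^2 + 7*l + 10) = l + 5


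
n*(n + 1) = n^2 + n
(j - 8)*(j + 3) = j^2 - 5*j - 24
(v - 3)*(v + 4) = v^2 + v - 12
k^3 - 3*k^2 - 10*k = k*(k - 5)*(k + 2)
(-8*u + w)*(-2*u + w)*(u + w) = 16*u^3 + 6*u^2*w - 9*u*w^2 + w^3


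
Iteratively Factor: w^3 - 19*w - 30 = (w - 5)*(w^2 + 5*w + 6) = (w - 5)*(w + 3)*(w + 2)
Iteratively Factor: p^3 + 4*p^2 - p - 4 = (p + 1)*(p^2 + 3*p - 4) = (p + 1)*(p + 4)*(p - 1)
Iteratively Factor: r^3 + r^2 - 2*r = (r + 2)*(r^2 - r) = (r - 1)*(r + 2)*(r)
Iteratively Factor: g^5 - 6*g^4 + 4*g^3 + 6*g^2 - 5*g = (g - 1)*(g^4 - 5*g^3 - g^2 + 5*g) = g*(g - 1)*(g^3 - 5*g^2 - g + 5) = g*(g - 1)^2*(g^2 - 4*g - 5) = g*(g - 1)^2*(g + 1)*(g - 5)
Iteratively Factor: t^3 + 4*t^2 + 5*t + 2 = (t + 2)*(t^2 + 2*t + 1) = (t + 1)*(t + 2)*(t + 1)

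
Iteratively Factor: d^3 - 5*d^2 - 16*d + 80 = (d + 4)*(d^2 - 9*d + 20) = (d - 4)*(d + 4)*(d - 5)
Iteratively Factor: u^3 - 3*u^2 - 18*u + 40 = (u - 5)*(u^2 + 2*u - 8) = (u - 5)*(u - 2)*(u + 4)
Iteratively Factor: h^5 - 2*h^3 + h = (h - 1)*(h^4 + h^3 - h^2 - h) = (h - 1)*(h + 1)*(h^3 - h) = (h - 1)*(h + 1)^2*(h^2 - h) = h*(h - 1)*(h + 1)^2*(h - 1)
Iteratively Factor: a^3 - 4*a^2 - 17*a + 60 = (a - 5)*(a^2 + a - 12) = (a - 5)*(a + 4)*(a - 3)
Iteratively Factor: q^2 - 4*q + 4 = (q - 2)*(q - 2)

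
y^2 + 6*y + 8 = (y + 2)*(y + 4)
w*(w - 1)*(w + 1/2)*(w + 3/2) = w^4 + w^3 - 5*w^2/4 - 3*w/4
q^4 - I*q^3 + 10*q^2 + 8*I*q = q*(q - 4*I)*(q + I)*(q + 2*I)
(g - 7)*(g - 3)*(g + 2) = g^3 - 8*g^2 + g + 42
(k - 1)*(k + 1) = k^2 - 1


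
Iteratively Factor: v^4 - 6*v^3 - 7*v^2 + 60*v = (v - 4)*(v^3 - 2*v^2 - 15*v) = (v - 5)*(v - 4)*(v^2 + 3*v) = v*(v - 5)*(v - 4)*(v + 3)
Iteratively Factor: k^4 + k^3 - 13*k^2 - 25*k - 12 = (k + 3)*(k^3 - 2*k^2 - 7*k - 4) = (k + 1)*(k + 3)*(k^2 - 3*k - 4) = (k - 4)*(k + 1)*(k + 3)*(k + 1)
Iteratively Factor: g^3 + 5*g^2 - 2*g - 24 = (g - 2)*(g^2 + 7*g + 12) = (g - 2)*(g + 4)*(g + 3)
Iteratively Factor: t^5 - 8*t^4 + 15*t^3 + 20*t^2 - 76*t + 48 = (t + 2)*(t^4 - 10*t^3 + 35*t^2 - 50*t + 24) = (t - 2)*(t + 2)*(t^3 - 8*t^2 + 19*t - 12) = (t - 4)*(t - 2)*(t + 2)*(t^2 - 4*t + 3) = (t - 4)*(t - 3)*(t - 2)*(t + 2)*(t - 1)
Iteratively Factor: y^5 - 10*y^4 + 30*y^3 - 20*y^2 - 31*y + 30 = (y - 5)*(y^4 - 5*y^3 + 5*y^2 + 5*y - 6) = (y - 5)*(y - 1)*(y^3 - 4*y^2 + y + 6) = (y - 5)*(y - 3)*(y - 1)*(y^2 - y - 2) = (y - 5)*(y - 3)*(y - 1)*(y + 1)*(y - 2)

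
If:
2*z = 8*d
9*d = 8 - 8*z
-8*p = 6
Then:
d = 8/41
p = -3/4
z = 32/41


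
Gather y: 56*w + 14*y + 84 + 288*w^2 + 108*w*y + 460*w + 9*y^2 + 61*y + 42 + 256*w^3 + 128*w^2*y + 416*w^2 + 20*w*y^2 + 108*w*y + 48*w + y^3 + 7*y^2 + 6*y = 256*w^3 + 704*w^2 + 564*w + y^3 + y^2*(20*w + 16) + y*(128*w^2 + 216*w + 81) + 126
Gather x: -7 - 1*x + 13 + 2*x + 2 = x + 8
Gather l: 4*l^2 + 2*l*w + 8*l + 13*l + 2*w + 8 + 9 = 4*l^2 + l*(2*w + 21) + 2*w + 17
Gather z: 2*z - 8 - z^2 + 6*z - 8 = -z^2 + 8*z - 16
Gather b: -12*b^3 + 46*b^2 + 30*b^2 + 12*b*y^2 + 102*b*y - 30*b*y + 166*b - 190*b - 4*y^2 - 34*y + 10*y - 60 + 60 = -12*b^3 + 76*b^2 + b*(12*y^2 + 72*y - 24) - 4*y^2 - 24*y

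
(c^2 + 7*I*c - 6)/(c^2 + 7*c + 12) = (c^2 + 7*I*c - 6)/(c^2 + 7*c + 12)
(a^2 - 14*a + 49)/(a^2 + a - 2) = (a^2 - 14*a + 49)/(a^2 + a - 2)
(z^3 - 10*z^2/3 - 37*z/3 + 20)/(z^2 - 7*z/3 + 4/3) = (z^2 - 2*z - 15)/(z - 1)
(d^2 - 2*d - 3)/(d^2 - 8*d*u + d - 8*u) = (3 - d)/(-d + 8*u)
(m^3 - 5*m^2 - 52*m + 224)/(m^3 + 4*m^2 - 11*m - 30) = (m^3 - 5*m^2 - 52*m + 224)/(m^3 + 4*m^2 - 11*m - 30)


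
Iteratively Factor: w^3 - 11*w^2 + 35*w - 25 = (w - 1)*(w^2 - 10*w + 25) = (w - 5)*(w - 1)*(w - 5)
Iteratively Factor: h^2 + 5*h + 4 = (h + 1)*(h + 4)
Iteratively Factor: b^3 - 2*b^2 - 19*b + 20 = (b + 4)*(b^2 - 6*b + 5) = (b - 5)*(b + 4)*(b - 1)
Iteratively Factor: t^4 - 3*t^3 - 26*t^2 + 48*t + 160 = (t - 5)*(t^3 + 2*t^2 - 16*t - 32) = (t - 5)*(t - 4)*(t^2 + 6*t + 8) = (t - 5)*(t - 4)*(t + 4)*(t + 2)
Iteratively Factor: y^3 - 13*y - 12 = (y + 3)*(y^2 - 3*y - 4) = (y + 1)*(y + 3)*(y - 4)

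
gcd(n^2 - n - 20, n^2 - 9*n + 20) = n - 5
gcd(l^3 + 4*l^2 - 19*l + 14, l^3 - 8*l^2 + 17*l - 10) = l^2 - 3*l + 2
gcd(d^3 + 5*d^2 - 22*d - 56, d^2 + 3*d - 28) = d^2 + 3*d - 28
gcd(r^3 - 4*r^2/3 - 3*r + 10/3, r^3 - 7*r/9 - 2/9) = r - 1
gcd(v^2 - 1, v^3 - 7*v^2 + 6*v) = v - 1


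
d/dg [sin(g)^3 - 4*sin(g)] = (3*sin(g)^2 - 4)*cos(g)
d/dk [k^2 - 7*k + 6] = 2*k - 7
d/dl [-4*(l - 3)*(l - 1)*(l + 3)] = -12*l^2 + 8*l + 36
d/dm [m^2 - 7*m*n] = 2*m - 7*n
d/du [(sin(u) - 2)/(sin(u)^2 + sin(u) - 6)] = -cos(u)/(sin(u) + 3)^2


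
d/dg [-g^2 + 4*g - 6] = 4 - 2*g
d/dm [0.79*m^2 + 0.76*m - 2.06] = 1.58*m + 0.76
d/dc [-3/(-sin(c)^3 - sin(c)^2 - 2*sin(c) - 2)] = 3*(-2*sin(c) + 3*cos(c)^2 - 5)*cos(c)/((sin(c) + 1)^2*(sin(c)^2 + 2)^2)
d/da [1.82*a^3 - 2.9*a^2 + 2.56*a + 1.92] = 5.46*a^2 - 5.8*a + 2.56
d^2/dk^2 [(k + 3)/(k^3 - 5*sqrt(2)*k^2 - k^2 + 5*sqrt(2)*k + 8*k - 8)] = 2*((k + 3)*(3*k^2 - 10*sqrt(2)*k - 2*k + 5*sqrt(2) + 8)^2 + (-3*k^2 + 2*k + 10*sqrt(2)*k + (k + 3)*(-3*k + 1 + 5*sqrt(2)) - 8 - 5*sqrt(2))*(k^3 - 5*sqrt(2)*k^2 - k^2 + 5*sqrt(2)*k + 8*k - 8))/(k^3 - 5*sqrt(2)*k^2 - k^2 + 5*sqrt(2)*k + 8*k - 8)^3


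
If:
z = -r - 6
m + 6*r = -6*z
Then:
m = 36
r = -z - 6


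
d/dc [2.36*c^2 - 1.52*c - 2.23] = 4.72*c - 1.52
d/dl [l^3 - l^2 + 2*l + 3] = 3*l^2 - 2*l + 2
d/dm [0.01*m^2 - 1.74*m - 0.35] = 0.02*m - 1.74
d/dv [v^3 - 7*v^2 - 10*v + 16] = 3*v^2 - 14*v - 10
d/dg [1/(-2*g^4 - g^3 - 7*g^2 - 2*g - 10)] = (8*g^3 + 3*g^2 + 14*g + 2)/(2*g^4 + g^3 + 7*g^2 + 2*g + 10)^2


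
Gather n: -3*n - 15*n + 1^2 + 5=6 - 18*n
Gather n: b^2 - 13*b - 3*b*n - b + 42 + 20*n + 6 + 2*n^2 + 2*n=b^2 - 14*b + 2*n^2 + n*(22 - 3*b) + 48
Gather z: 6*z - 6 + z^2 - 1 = z^2 + 6*z - 7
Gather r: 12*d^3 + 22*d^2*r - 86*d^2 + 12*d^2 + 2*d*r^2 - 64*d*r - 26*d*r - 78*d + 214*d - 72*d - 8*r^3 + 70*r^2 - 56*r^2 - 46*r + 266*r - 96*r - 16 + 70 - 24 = 12*d^3 - 74*d^2 + 64*d - 8*r^3 + r^2*(2*d + 14) + r*(22*d^2 - 90*d + 124) + 30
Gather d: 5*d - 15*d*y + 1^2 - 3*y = d*(5 - 15*y) - 3*y + 1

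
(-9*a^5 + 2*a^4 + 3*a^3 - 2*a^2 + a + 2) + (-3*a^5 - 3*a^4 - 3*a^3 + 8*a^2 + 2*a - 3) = -12*a^5 - a^4 + 6*a^2 + 3*a - 1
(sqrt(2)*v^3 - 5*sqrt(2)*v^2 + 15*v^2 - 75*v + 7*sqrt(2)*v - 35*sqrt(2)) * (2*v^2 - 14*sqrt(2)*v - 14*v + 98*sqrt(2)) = 2*sqrt(2)*v^5 - 24*sqrt(2)*v^4 + 2*v^4 - 126*sqrt(2)*v^3 - 24*v^3 - 126*v^2 + 2352*sqrt(2)*v^2 - 6860*sqrt(2)*v + 2352*v - 6860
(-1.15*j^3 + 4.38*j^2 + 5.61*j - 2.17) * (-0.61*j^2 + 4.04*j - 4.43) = 0.7015*j^5 - 7.3178*j^4 + 19.3676*j^3 + 4.5847*j^2 - 33.6191*j + 9.6131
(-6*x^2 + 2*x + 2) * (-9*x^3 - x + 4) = 54*x^5 - 18*x^4 - 12*x^3 - 26*x^2 + 6*x + 8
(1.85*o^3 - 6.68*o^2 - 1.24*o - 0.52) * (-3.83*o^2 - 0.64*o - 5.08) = -7.0855*o^5 + 24.4004*o^4 - 0.373600000000001*o^3 + 36.7196*o^2 + 6.632*o + 2.6416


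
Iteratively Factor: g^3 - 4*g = (g)*(g^2 - 4) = g*(g + 2)*(g - 2)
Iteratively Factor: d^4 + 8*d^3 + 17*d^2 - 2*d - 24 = (d + 2)*(d^3 + 6*d^2 + 5*d - 12) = (d + 2)*(d + 3)*(d^2 + 3*d - 4) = (d + 2)*(d + 3)*(d + 4)*(d - 1)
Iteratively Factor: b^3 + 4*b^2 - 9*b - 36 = (b + 4)*(b^2 - 9) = (b + 3)*(b + 4)*(b - 3)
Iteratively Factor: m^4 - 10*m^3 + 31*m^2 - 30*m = (m)*(m^3 - 10*m^2 + 31*m - 30) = m*(m - 5)*(m^2 - 5*m + 6) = m*(m - 5)*(m - 3)*(m - 2)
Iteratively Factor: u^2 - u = (u - 1)*(u)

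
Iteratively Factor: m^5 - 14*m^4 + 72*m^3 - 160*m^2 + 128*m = (m - 4)*(m^4 - 10*m^3 + 32*m^2 - 32*m) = (m - 4)^2*(m^3 - 6*m^2 + 8*m) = m*(m - 4)^2*(m^2 - 6*m + 8) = m*(m - 4)^3*(m - 2)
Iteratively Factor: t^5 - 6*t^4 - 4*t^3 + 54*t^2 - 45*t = (t - 3)*(t^4 - 3*t^3 - 13*t^2 + 15*t) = (t - 3)*(t - 1)*(t^3 - 2*t^2 - 15*t) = t*(t - 3)*(t - 1)*(t^2 - 2*t - 15) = t*(t - 3)*(t - 1)*(t + 3)*(t - 5)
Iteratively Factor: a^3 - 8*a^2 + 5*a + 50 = (a - 5)*(a^2 - 3*a - 10) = (a - 5)*(a + 2)*(a - 5)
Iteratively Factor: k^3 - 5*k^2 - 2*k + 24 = (k + 2)*(k^2 - 7*k + 12) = (k - 4)*(k + 2)*(k - 3)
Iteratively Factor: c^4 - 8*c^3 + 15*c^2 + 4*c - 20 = (c + 1)*(c^3 - 9*c^2 + 24*c - 20) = (c - 2)*(c + 1)*(c^2 - 7*c + 10) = (c - 2)^2*(c + 1)*(c - 5)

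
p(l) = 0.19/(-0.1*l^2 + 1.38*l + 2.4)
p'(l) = 0.19*(0.2*l - 1.38)/(-0.1*l^2 + 1.38*l + 2.4)^2 = (0.038*l - 0.2622)/(-0.1*l^2 + 1.38*l + 2.4)^2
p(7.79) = 0.03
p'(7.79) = 0.00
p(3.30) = 0.03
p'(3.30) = -0.00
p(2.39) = 0.04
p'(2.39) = -0.01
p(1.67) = 0.04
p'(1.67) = -0.01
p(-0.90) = 0.18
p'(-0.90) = -0.26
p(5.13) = 0.03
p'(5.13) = -0.00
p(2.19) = 0.04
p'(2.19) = -0.01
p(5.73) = 0.03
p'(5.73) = -0.00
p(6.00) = 0.03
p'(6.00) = -0.00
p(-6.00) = -0.02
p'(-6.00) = -0.01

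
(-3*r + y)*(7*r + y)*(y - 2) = -21*r^2*y + 42*r^2 + 4*r*y^2 - 8*r*y + y^3 - 2*y^2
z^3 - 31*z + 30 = (z - 5)*(z - 1)*(z + 6)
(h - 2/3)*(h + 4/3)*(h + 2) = h^3 + 8*h^2/3 + 4*h/9 - 16/9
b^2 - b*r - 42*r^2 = (b - 7*r)*(b + 6*r)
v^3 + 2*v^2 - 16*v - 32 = (v - 4)*(v + 2)*(v + 4)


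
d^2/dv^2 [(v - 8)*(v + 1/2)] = 2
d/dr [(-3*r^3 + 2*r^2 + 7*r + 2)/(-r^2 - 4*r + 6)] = (3*r^4 + 24*r^3 - 55*r^2 + 28*r + 50)/(r^4 + 8*r^3 + 4*r^2 - 48*r + 36)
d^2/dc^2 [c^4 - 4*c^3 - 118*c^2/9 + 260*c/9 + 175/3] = 12*c^2 - 24*c - 236/9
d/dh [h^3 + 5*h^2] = h*(3*h + 10)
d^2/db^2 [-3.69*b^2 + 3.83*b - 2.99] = -7.38000000000000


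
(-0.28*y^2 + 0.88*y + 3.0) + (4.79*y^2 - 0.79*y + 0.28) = 4.51*y^2 + 0.09*y + 3.28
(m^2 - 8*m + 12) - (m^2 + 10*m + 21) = -18*m - 9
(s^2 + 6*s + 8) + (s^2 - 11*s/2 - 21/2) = 2*s^2 + s/2 - 5/2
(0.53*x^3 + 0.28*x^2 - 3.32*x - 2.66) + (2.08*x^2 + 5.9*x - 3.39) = 0.53*x^3 + 2.36*x^2 + 2.58*x - 6.05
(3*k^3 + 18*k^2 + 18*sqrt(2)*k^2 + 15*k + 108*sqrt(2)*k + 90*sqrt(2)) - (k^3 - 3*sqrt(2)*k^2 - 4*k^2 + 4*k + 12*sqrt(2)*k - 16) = 2*k^3 + 22*k^2 + 21*sqrt(2)*k^2 + 11*k + 96*sqrt(2)*k + 16 + 90*sqrt(2)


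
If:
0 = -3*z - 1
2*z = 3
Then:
No Solution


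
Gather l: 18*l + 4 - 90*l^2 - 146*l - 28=-90*l^2 - 128*l - 24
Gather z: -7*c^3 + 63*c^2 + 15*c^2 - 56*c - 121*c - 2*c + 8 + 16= -7*c^3 + 78*c^2 - 179*c + 24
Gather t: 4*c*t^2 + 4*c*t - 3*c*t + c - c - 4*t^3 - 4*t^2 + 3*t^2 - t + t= c*t - 4*t^3 + t^2*(4*c - 1)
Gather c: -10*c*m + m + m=-10*c*m + 2*m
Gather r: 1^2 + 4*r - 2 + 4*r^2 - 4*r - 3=4*r^2 - 4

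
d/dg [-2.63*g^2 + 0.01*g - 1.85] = 0.01 - 5.26*g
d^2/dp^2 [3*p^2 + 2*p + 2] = 6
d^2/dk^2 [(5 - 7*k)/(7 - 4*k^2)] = 8*(16*k^2*(7*k - 5) + (5 - 21*k)*(4*k^2 - 7))/(4*k^2 - 7)^3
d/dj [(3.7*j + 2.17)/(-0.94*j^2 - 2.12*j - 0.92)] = (3.478*j^2 + 4.0796*j + 1.1964)/(0.8836*j^4 + 3.9856*j^3 + 6.224*j^2 + 3.9008*j + 0.8464)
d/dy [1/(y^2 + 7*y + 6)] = (-2*y - 7)/(y^2 + 7*y + 6)^2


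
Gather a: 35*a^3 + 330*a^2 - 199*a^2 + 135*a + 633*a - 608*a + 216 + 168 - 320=35*a^3 + 131*a^2 + 160*a + 64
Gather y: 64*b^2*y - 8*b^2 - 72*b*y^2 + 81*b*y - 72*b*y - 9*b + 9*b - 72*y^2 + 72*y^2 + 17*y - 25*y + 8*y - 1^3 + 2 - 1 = -8*b^2 - 72*b*y^2 + y*(64*b^2 + 9*b)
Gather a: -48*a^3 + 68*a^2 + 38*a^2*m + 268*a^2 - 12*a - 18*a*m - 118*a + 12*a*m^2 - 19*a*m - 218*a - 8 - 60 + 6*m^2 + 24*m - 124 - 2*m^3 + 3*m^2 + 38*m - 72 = -48*a^3 + a^2*(38*m + 336) + a*(12*m^2 - 37*m - 348) - 2*m^3 + 9*m^2 + 62*m - 264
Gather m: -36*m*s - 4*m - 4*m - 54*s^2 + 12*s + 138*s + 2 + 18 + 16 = m*(-36*s - 8) - 54*s^2 + 150*s + 36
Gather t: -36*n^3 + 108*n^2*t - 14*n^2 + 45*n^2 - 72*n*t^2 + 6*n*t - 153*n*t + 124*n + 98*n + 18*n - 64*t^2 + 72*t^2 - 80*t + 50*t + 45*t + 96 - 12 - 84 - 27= -36*n^3 + 31*n^2 + 240*n + t^2*(8 - 72*n) + t*(108*n^2 - 147*n + 15) - 27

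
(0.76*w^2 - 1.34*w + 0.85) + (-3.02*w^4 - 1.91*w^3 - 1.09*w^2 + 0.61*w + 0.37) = -3.02*w^4 - 1.91*w^3 - 0.33*w^2 - 0.73*w + 1.22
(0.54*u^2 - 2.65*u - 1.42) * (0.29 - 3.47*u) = -1.8738*u^3 + 9.3521*u^2 + 4.1589*u - 0.4118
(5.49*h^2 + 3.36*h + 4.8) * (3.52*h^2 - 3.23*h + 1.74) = 19.3248*h^4 - 5.9055*h^3 + 15.5958*h^2 - 9.6576*h + 8.352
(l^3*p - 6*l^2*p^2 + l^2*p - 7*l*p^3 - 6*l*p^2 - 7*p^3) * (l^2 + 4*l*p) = l^5*p - 2*l^4*p^2 + l^4*p - 31*l^3*p^3 - 2*l^3*p^2 - 28*l^2*p^4 - 31*l^2*p^3 - 28*l*p^4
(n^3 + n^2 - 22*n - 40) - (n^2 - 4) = n^3 - 22*n - 36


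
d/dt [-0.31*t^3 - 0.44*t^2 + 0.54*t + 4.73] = -0.93*t^2 - 0.88*t + 0.54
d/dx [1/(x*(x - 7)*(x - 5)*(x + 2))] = 2*(-2*x^3 + 15*x^2 - 11*x - 35)/(x^2*(x^6 - 20*x^5 + 122*x^4 - 80*x^3 - 1279*x^2 + 1540*x + 4900))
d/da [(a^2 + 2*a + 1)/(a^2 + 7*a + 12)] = (5*a^2 + 22*a + 17)/(a^4 + 14*a^3 + 73*a^2 + 168*a + 144)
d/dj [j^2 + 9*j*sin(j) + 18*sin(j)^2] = 9*j*cos(j) + 2*j + 9*sin(j) + 18*sin(2*j)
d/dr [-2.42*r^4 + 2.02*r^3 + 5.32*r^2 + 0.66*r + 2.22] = -9.68*r^3 + 6.06*r^2 + 10.64*r + 0.66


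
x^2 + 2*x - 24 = (x - 4)*(x + 6)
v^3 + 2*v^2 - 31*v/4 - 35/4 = (v - 5/2)*(v + 1)*(v + 7/2)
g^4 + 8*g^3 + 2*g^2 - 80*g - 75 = (g - 3)*(g + 1)*(g + 5)^2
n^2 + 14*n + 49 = (n + 7)^2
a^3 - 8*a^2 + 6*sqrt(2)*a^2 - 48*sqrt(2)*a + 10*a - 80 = (a - 8)*(a + sqrt(2))*(a + 5*sqrt(2))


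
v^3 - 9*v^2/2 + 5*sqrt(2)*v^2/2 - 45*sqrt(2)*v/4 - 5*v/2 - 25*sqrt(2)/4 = (v - 5)*(v + 1/2)*(v + 5*sqrt(2)/2)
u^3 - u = u*(u - 1)*(u + 1)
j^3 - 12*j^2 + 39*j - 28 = (j - 7)*(j - 4)*(j - 1)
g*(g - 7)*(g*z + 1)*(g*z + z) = g^4*z^2 - 6*g^3*z^2 + g^3*z - 7*g^2*z^2 - 6*g^2*z - 7*g*z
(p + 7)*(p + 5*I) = p^2 + 7*p + 5*I*p + 35*I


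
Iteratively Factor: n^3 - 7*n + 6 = (n + 3)*(n^2 - 3*n + 2) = (n - 1)*(n + 3)*(n - 2)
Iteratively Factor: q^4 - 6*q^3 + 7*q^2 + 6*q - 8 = (q - 4)*(q^3 - 2*q^2 - q + 2) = (q - 4)*(q + 1)*(q^2 - 3*q + 2) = (q - 4)*(q - 2)*(q + 1)*(q - 1)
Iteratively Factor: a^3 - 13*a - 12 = (a - 4)*(a^2 + 4*a + 3) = (a - 4)*(a + 1)*(a + 3)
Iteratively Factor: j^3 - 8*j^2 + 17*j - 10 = (j - 1)*(j^2 - 7*j + 10) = (j - 2)*(j - 1)*(j - 5)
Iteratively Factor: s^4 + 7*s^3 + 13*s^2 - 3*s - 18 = (s + 3)*(s^3 + 4*s^2 + s - 6) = (s - 1)*(s + 3)*(s^2 + 5*s + 6) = (s - 1)*(s + 2)*(s + 3)*(s + 3)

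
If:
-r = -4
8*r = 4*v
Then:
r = 4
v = 8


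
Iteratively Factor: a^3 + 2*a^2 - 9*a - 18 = (a - 3)*(a^2 + 5*a + 6) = (a - 3)*(a + 3)*(a + 2)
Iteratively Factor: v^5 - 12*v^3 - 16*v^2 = (v + 2)*(v^4 - 2*v^3 - 8*v^2) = v*(v + 2)*(v^3 - 2*v^2 - 8*v) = v*(v - 4)*(v + 2)*(v^2 + 2*v) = v^2*(v - 4)*(v + 2)*(v + 2)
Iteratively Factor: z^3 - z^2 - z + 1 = (z - 1)*(z^2 - 1) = (z - 1)*(z + 1)*(z - 1)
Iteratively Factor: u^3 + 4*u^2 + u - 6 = (u + 3)*(u^2 + u - 2) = (u + 2)*(u + 3)*(u - 1)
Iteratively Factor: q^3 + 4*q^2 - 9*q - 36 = (q + 3)*(q^2 + q - 12) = (q + 3)*(q + 4)*(q - 3)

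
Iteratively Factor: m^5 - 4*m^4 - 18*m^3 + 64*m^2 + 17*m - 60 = (m - 1)*(m^4 - 3*m^3 - 21*m^2 + 43*m + 60) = (m - 3)*(m - 1)*(m^3 - 21*m - 20) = (m - 5)*(m - 3)*(m - 1)*(m^2 + 5*m + 4) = (m - 5)*(m - 3)*(m - 1)*(m + 1)*(m + 4)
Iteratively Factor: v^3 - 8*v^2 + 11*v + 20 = (v - 5)*(v^2 - 3*v - 4) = (v - 5)*(v + 1)*(v - 4)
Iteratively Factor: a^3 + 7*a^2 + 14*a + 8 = (a + 4)*(a^2 + 3*a + 2) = (a + 1)*(a + 4)*(a + 2)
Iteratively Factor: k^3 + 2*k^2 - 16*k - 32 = (k + 2)*(k^2 - 16) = (k - 4)*(k + 2)*(k + 4)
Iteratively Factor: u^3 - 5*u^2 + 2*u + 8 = (u - 2)*(u^2 - 3*u - 4) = (u - 4)*(u - 2)*(u + 1)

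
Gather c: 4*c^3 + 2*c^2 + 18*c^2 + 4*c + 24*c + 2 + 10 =4*c^3 + 20*c^2 + 28*c + 12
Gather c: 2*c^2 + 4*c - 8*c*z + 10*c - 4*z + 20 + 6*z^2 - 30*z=2*c^2 + c*(14 - 8*z) + 6*z^2 - 34*z + 20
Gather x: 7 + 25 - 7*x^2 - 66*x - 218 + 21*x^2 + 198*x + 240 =14*x^2 + 132*x + 54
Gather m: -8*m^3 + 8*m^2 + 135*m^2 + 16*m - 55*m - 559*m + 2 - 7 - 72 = -8*m^3 + 143*m^2 - 598*m - 77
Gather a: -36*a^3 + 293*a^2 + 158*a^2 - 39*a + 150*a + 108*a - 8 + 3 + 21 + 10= -36*a^3 + 451*a^2 + 219*a + 26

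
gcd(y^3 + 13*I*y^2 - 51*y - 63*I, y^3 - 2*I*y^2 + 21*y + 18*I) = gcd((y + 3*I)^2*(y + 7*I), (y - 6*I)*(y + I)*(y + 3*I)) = y + 3*I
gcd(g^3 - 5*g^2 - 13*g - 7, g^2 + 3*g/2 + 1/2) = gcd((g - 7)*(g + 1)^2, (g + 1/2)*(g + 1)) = g + 1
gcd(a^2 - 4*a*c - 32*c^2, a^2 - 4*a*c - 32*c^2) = a^2 - 4*a*c - 32*c^2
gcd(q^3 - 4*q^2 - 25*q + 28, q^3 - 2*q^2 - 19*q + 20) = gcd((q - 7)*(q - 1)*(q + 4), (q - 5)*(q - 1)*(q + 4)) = q^2 + 3*q - 4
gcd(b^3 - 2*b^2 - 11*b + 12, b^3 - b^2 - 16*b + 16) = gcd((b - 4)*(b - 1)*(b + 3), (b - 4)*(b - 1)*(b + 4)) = b^2 - 5*b + 4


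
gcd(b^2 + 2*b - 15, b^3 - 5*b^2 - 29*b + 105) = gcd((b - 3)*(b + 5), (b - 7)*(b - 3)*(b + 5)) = b^2 + 2*b - 15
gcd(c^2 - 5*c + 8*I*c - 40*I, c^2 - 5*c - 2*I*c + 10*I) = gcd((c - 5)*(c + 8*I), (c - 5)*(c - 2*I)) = c - 5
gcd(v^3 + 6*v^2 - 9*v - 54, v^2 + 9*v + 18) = v^2 + 9*v + 18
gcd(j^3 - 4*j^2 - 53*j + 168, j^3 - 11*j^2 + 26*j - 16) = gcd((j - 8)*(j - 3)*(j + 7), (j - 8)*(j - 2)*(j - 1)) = j - 8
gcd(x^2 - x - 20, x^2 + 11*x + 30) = 1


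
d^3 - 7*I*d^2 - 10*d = d*(d - 5*I)*(d - 2*I)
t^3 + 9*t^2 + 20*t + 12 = (t + 1)*(t + 2)*(t + 6)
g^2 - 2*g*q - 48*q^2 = (g - 8*q)*(g + 6*q)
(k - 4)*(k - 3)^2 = k^3 - 10*k^2 + 33*k - 36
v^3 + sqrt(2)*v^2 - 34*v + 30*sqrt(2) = (v - 3*sqrt(2))*(v - sqrt(2))*(v + 5*sqrt(2))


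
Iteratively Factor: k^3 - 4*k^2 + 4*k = (k)*(k^2 - 4*k + 4) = k*(k - 2)*(k - 2)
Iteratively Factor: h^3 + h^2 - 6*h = (h + 3)*(h^2 - 2*h) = (h - 2)*(h + 3)*(h)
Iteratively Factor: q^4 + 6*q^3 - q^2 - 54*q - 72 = (q + 4)*(q^3 + 2*q^2 - 9*q - 18) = (q + 3)*(q + 4)*(q^2 - q - 6) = (q - 3)*(q + 3)*(q + 4)*(q + 2)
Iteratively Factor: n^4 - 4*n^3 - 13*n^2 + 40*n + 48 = (n - 4)*(n^3 - 13*n - 12) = (n - 4)^2*(n^2 + 4*n + 3) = (n - 4)^2*(n + 1)*(n + 3)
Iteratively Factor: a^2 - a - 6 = (a + 2)*(a - 3)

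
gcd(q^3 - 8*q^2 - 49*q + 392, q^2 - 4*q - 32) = q - 8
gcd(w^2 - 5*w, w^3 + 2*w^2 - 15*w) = w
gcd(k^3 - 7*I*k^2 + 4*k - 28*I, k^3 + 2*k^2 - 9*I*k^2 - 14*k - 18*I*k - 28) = k^2 - 9*I*k - 14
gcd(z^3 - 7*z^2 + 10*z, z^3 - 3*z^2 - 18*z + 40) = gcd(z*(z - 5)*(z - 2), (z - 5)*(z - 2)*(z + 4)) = z^2 - 7*z + 10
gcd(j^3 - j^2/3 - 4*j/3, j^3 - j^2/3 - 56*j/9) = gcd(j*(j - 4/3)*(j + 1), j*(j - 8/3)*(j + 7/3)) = j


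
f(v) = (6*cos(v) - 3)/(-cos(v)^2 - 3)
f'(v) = -2*(6*cos(v) - 3)*sin(v)*cos(v)/(-cos(v)^2 - 3)^2 - 6*sin(v)/(-cos(v)^2 - 3)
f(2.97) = 2.24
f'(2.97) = 0.07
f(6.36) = -0.75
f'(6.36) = 0.09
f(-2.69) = 2.20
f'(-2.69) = -0.23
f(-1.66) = 1.18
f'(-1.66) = -1.92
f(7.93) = 1.15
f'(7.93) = 1.93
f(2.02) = 1.76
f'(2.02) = 1.26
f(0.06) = -0.75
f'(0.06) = 0.07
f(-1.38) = 0.61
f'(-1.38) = -2.02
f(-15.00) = 2.11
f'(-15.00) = -0.51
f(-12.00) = -0.56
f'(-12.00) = 0.73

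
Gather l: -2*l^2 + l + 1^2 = -2*l^2 + l + 1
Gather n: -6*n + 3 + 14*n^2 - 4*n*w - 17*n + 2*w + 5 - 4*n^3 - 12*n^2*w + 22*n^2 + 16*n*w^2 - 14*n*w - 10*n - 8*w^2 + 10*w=-4*n^3 + n^2*(36 - 12*w) + n*(16*w^2 - 18*w - 33) - 8*w^2 + 12*w + 8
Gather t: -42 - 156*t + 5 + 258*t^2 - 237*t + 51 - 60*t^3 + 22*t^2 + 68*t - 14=-60*t^3 + 280*t^2 - 325*t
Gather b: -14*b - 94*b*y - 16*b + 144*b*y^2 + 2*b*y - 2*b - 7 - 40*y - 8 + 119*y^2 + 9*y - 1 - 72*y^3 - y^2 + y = b*(144*y^2 - 92*y - 32) - 72*y^3 + 118*y^2 - 30*y - 16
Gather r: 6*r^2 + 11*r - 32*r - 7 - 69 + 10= 6*r^2 - 21*r - 66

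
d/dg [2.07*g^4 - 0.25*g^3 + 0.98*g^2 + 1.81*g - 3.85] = 8.28*g^3 - 0.75*g^2 + 1.96*g + 1.81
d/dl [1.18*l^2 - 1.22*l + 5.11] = 2.36*l - 1.22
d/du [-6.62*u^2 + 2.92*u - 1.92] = 2.92 - 13.24*u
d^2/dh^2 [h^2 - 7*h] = 2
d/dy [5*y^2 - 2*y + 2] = 10*y - 2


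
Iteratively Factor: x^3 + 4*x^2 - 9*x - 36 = (x + 4)*(x^2 - 9) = (x - 3)*(x + 4)*(x + 3)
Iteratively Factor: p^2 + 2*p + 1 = (p + 1)*(p + 1)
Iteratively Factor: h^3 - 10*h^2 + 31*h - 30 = (h - 2)*(h^2 - 8*h + 15) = (h - 5)*(h - 2)*(h - 3)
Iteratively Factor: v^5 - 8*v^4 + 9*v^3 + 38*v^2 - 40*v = (v)*(v^4 - 8*v^3 + 9*v^2 + 38*v - 40) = v*(v - 1)*(v^3 - 7*v^2 + 2*v + 40) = v*(v - 5)*(v - 1)*(v^2 - 2*v - 8) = v*(v - 5)*(v - 4)*(v - 1)*(v + 2)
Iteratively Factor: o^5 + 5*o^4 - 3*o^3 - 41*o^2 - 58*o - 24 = (o + 4)*(o^4 + o^3 - 7*o^2 - 13*o - 6) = (o - 3)*(o + 4)*(o^3 + 4*o^2 + 5*o + 2) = (o - 3)*(o + 1)*(o + 4)*(o^2 + 3*o + 2) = (o - 3)*(o + 1)^2*(o + 4)*(o + 2)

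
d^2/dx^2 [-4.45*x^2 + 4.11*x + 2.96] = -8.90000000000000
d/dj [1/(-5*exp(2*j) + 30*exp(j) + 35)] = 2*(exp(j) - 3)*exp(j)/(5*(-exp(2*j) + 6*exp(j) + 7)^2)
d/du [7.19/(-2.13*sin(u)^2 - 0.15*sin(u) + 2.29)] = (30.6294*sin(u) + 1.0785)*cos(u)/(2.13*sin(u)^2 + 0.15*sin(u) - 2.29)^2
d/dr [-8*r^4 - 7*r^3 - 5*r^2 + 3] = r*(-32*r^2 - 21*r - 10)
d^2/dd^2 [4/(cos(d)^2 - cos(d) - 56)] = 4*(4*sin(d)^4 - 227*sin(d)^2 - 209*cos(d)/4 - 3*cos(3*d)/4 + 109)/(sin(d)^2 + cos(d) + 55)^3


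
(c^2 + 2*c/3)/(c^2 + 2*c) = (c + 2/3)/(c + 2)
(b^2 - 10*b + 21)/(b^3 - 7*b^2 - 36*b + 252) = (b - 3)/(b^2 - 36)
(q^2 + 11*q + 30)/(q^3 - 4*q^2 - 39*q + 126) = (q + 5)/(q^2 - 10*q + 21)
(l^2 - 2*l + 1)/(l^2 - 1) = (l - 1)/(l + 1)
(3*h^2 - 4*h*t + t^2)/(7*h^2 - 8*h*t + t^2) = (-3*h + t)/(-7*h + t)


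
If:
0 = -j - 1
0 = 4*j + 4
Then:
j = -1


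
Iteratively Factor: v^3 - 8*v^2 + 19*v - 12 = (v - 3)*(v^2 - 5*v + 4) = (v - 4)*(v - 3)*(v - 1)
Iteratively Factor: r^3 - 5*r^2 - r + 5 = (r - 5)*(r^2 - 1) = (r - 5)*(r - 1)*(r + 1)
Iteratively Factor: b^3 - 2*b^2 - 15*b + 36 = (b + 4)*(b^2 - 6*b + 9) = (b - 3)*(b + 4)*(b - 3)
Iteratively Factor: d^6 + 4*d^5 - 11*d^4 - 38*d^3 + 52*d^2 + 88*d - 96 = (d - 1)*(d^5 + 5*d^4 - 6*d^3 - 44*d^2 + 8*d + 96) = (d - 2)*(d - 1)*(d^4 + 7*d^3 + 8*d^2 - 28*d - 48) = (d - 2)*(d - 1)*(d + 2)*(d^3 + 5*d^2 - 2*d - 24) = (d - 2)*(d - 1)*(d + 2)*(d + 3)*(d^2 + 2*d - 8) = (d - 2)*(d - 1)*(d + 2)*(d + 3)*(d + 4)*(d - 2)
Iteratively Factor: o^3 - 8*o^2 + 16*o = (o)*(o^2 - 8*o + 16) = o*(o - 4)*(o - 4)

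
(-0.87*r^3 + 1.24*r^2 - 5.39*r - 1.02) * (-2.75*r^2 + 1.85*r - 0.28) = 2.3925*r^5 - 5.0195*r^4 + 17.3601*r^3 - 7.5137*r^2 - 0.3778*r + 0.2856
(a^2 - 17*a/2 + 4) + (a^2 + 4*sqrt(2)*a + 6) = 2*a^2 - 17*a/2 + 4*sqrt(2)*a + 10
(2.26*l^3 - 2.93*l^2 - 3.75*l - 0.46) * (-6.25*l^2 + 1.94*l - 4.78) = -14.125*l^5 + 22.6969*l^4 + 6.9505*l^3 + 9.6054*l^2 + 17.0326*l + 2.1988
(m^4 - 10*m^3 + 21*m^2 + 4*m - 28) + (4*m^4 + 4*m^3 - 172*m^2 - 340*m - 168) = 5*m^4 - 6*m^3 - 151*m^2 - 336*m - 196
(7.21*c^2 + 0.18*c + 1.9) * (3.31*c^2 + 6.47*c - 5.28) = 23.8651*c^4 + 47.2445*c^3 - 30.6152*c^2 + 11.3426*c - 10.032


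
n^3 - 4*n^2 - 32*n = n*(n - 8)*(n + 4)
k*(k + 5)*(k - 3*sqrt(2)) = k^3 - 3*sqrt(2)*k^2 + 5*k^2 - 15*sqrt(2)*k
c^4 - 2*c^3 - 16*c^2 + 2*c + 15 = (c - 5)*(c - 1)*(c + 1)*(c + 3)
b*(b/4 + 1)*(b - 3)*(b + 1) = b^4/4 + b^3/2 - 11*b^2/4 - 3*b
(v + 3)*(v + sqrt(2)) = v^2 + sqrt(2)*v + 3*v + 3*sqrt(2)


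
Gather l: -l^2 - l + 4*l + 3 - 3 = -l^2 + 3*l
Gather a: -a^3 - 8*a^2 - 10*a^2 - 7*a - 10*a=-a^3 - 18*a^2 - 17*a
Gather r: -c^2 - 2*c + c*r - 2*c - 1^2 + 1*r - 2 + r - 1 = -c^2 - 4*c + r*(c + 2) - 4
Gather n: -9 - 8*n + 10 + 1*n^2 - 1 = n^2 - 8*n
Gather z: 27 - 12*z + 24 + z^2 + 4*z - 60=z^2 - 8*z - 9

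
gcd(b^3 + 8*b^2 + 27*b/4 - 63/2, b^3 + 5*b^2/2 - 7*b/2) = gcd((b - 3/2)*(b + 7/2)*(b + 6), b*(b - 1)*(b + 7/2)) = b + 7/2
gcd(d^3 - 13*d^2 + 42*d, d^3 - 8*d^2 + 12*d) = d^2 - 6*d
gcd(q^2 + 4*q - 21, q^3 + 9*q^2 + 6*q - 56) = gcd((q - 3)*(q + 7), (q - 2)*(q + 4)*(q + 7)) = q + 7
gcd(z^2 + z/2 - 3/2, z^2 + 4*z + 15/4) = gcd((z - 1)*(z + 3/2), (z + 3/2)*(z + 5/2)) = z + 3/2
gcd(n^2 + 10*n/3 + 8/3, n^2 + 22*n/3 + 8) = n + 4/3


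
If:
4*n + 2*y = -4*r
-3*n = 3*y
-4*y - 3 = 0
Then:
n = 3/4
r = -3/8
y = -3/4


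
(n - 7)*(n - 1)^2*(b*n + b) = b*n^4 - 8*b*n^3 + 6*b*n^2 + 8*b*n - 7*b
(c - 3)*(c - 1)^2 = c^3 - 5*c^2 + 7*c - 3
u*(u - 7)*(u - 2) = u^3 - 9*u^2 + 14*u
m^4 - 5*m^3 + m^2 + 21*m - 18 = (m - 3)^2*(m - 1)*(m + 2)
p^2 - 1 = (p - 1)*(p + 1)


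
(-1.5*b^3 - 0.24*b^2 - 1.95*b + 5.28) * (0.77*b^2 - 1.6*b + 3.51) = -1.155*b^5 + 2.2152*b^4 - 6.3825*b^3 + 6.3432*b^2 - 15.2925*b + 18.5328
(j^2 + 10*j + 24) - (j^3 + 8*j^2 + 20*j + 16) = -j^3 - 7*j^2 - 10*j + 8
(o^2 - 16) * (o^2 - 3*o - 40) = o^4 - 3*o^3 - 56*o^2 + 48*o + 640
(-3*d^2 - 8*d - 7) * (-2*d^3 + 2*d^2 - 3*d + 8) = 6*d^5 + 10*d^4 + 7*d^3 - 14*d^2 - 43*d - 56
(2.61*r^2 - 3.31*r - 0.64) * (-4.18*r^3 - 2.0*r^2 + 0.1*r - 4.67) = -10.9098*r^5 + 8.6158*r^4 + 9.5562*r^3 - 11.2397*r^2 + 15.3937*r + 2.9888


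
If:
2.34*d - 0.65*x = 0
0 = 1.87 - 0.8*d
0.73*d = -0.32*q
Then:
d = 2.34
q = -5.33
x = 8.42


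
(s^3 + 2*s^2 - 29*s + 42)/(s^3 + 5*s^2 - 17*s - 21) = (s - 2)/(s + 1)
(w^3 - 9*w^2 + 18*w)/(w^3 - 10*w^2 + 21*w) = (w - 6)/(w - 7)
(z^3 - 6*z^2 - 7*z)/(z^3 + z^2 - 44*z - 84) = z*(z + 1)/(z^2 + 8*z + 12)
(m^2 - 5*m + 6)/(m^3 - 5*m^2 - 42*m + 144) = (m - 2)/(m^2 - 2*m - 48)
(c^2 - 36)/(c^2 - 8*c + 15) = (c^2 - 36)/(c^2 - 8*c + 15)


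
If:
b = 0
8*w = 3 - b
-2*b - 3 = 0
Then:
No Solution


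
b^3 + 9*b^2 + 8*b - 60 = (b - 2)*(b + 5)*(b + 6)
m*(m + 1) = m^2 + m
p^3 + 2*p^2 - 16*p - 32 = (p - 4)*(p + 2)*(p + 4)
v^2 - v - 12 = (v - 4)*(v + 3)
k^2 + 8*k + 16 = (k + 4)^2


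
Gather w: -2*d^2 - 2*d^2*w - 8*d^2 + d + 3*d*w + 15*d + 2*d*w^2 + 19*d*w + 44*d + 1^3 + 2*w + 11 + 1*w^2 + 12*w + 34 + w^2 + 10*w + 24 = -10*d^2 + 60*d + w^2*(2*d + 2) + w*(-2*d^2 + 22*d + 24) + 70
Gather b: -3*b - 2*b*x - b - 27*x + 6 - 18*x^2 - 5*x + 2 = b*(-2*x - 4) - 18*x^2 - 32*x + 8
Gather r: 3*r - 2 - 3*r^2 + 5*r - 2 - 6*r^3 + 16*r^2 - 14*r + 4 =-6*r^3 + 13*r^2 - 6*r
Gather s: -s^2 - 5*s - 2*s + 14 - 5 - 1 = -s^2 - 7*s + 8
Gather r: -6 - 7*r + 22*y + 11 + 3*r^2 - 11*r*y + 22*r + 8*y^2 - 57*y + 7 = 3*r^2 + r*(15 - 11*y) + 8*y^2 - 35*y + 12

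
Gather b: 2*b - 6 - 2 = 2*b - 8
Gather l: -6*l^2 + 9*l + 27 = -6*l^2 + 9*l + 27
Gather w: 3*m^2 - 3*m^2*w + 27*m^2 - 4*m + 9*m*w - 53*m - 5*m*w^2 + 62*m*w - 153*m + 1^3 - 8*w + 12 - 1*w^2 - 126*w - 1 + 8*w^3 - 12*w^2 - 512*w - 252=30*m^2 - 210*m + 8*w^3 + w^2*(-5*m - 13) + w*(-3*m^2 + 71*m - 646) - 240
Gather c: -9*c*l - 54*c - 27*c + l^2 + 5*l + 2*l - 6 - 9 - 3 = c*(-9*l - 81) + l^2 + 7*l - 18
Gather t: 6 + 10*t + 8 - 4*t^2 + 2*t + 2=-4*t^2 + 12*t + 16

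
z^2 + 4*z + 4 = (z + 2)^2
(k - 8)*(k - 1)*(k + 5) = k^3 - 4*k^2 - 37*k + 40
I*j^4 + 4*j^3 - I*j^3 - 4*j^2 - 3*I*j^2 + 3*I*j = j*(j - 3*I)*(j - I)*(I*j - I)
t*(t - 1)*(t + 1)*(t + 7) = t^4 + 7*t^3 - t^2 - 7*t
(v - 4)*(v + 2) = v^2 - 2*v - 8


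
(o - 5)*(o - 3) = o^2 - 8*o + 15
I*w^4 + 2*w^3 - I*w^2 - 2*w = w*(w - 1)*(w - 2*I)*(I*w + I)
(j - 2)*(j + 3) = j^2 + j - 6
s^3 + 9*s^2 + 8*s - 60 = (s - 2)*(s + 5)*(s + 6)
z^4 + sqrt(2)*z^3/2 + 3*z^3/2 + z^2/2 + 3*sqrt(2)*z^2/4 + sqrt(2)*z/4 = z*(z + 1/2)*(z + 1)*(z + sqrt(2)/2)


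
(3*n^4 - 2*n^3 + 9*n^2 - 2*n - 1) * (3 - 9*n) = -27*n^5 + 27*n^4 - 87*n^3 + 45*n^2 + 3*n - 3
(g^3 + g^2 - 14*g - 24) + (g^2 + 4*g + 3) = g^3 + 2*g^2 - 10*g - 21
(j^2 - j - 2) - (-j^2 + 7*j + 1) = 2*j^2 - 8*j - 3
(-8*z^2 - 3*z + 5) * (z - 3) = -8*z^3 + 21*z^2 + 14*z - 15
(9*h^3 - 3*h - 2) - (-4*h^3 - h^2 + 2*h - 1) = 13*h^3 + h^2 - 5*h - 1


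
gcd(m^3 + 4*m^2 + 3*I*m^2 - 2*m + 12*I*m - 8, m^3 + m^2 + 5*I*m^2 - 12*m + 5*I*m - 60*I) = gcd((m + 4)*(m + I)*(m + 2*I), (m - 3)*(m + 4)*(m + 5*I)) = m + 4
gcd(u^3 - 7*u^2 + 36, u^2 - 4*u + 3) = u - 3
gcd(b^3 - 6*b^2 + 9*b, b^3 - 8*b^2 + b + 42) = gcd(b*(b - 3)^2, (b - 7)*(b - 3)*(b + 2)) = b - 3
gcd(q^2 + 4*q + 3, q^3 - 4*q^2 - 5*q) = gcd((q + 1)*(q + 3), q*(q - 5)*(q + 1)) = q + 1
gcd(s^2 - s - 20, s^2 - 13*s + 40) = s - 5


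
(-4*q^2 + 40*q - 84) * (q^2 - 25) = -4*q^4 + 40*q^3 + 16*q^2 - 1000*q + 2100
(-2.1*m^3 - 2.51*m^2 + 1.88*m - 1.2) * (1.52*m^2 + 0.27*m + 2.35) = -3.192*m^5 - 4.3822*m^4 - 2.7551*m^3 - 7.2149*m^2 + 4.094*m - 2.82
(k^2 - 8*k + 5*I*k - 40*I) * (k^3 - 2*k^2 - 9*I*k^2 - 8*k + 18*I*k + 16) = k^5 - 10*k^4 - 4*I*k^4 + 53*k^3 + 40*I*k^3 - 370*k^2 - 104*I*k^2 + 592*k + 400*I*k - 640*I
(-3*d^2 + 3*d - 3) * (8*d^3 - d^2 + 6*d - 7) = -24*d^5 + 27*d^4 - 45*d^3 + 42*d^2 - 39*d + 21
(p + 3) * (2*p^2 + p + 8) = 2*p^3 + 7*p^2 + 11*p + 24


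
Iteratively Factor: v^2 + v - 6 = (v + 3)*(v - 2)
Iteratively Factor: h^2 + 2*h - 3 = (h + 3)*(h - 1)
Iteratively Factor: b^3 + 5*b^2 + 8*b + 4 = (b + 2)*(b^2 + 3*b + 2) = (b + 1)*(b + 2)*(b + 2)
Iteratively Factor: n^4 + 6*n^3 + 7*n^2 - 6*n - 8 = (n + 1)*(n^3 + 5*n^2 + 2*n - 8) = (n - 1)*(n + 1)*(n^2 + 6*n + 8) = (n - 1)*(n + 1)*(n + 4)*(n + 2)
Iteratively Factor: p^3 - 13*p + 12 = (p + 4)*(p^2 - 4*p + 3) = (p - 1)*(p + 4)*(p - 3)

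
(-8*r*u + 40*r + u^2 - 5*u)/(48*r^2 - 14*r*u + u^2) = (5 - u)/(6*r - u)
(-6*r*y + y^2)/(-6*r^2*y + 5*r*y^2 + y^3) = (-6*r + y)/(-6*r^2 + 5*r*y + y^2)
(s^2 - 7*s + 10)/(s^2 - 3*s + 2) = (s - 5)/(s - 1)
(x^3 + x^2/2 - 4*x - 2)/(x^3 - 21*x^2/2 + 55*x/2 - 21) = (2*x^2 + 5*x + 2)/(2*x^2 - 17*x + 21)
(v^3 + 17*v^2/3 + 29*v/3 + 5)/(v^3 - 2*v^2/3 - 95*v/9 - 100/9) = 3*(v^2 + 4*v + 3)/(3*v^2 - 7*v - 20)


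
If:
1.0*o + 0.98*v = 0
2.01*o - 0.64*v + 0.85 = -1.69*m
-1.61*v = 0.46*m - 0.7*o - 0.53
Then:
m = -0.11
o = -0.25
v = 0.25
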